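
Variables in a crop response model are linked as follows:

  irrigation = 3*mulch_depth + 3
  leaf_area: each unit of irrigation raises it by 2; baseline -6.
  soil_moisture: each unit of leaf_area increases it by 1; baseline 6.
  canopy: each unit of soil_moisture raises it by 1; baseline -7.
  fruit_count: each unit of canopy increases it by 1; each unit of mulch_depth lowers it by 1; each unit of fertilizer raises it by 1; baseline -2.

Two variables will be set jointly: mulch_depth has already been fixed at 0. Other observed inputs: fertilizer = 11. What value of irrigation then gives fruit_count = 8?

irrigation = 3

With mulch_depth held at 0:
Intervening on irrigation fixes its value directly, overriding its dependence on mulch_depth.
Substituting into the soil_moisture equation gives soil_moisture = 2*irrigation.
So canopy = 2*irrigation - 7.
This gives fruit_count = 2*irrigation + 2.
Solve 2*irrigation + 2 = 8: irrigation = (8 - 2) / 2 = 3.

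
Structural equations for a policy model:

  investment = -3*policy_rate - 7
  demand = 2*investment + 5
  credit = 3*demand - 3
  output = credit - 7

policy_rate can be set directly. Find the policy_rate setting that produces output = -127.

policy_rate = 5

Substituting into the demand equation gives demand = -6*policy_rate - 9.
Substituting into the credit equation gives credit = -18*policy_rate - 30.
Substituting into the output equation gives output = -18*policy_rate - 37.
Solve -18*policy_rate - 37 = -127: policy_rate = (-127 + 37) / -18 = 5.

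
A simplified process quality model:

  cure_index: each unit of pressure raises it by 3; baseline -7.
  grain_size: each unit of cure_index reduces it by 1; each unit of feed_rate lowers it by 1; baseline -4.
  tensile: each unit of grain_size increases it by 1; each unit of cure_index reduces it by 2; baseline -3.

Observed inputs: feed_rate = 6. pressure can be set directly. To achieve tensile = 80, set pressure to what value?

pressure = -8

Substituting into the grain_size equation gives grain_size = -3*pressure - 3.
This gives tensile = -9*pressure + 8.
Solve -9*pressure + 8 = 80: pressure = (80 - 8) / -9 = -8.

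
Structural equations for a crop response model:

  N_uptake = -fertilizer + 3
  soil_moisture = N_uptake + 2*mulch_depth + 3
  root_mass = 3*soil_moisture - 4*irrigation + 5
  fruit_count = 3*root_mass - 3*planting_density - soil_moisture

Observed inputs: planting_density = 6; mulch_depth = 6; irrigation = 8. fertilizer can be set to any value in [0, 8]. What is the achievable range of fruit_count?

-19 to 45

Substituting into the soil_moisture equation gives soil_moisture = -fertilizer + 18.
This gives root_mass = -3*fertilizer + 27.
This gives fruit_count = -8*fertilizer + 45.
Linear in fertilizer, so extremes are at the endpoints: fertilizer = 0 gives fruit_count = 45; fertilizer = 8 gives fruit_count = -19.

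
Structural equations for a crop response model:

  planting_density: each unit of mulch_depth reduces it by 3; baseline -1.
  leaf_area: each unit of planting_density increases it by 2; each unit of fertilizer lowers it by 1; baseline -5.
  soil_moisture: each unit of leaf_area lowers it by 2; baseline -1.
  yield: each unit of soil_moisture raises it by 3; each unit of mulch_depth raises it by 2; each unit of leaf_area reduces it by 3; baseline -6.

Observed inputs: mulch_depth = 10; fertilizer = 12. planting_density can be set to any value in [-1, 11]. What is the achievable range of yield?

Intervening on planting_density fixes its value directly, overriding its dependence on mulch_depth.
Substituting into the leaf_area equation gives leaf_area = 2*planting_density - 17.
Substituting into the soil_moisture equation gives soil_moisture = -4*planting_density + 33.
Substituting into the yield equation gives yield = -18*planting_density + 164.
Linear in planting_density, so extremes are at the endpoints: planting_density = -1 gives yield = 182; planting_density = 11 gives yield = -34.

-34 to 182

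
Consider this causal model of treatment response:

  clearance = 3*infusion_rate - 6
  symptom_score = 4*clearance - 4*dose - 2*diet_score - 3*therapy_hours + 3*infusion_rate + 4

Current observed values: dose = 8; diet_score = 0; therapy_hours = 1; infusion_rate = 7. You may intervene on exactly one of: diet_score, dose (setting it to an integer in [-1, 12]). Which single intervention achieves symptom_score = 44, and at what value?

Intervening on diet_score: with other inputs at their observed values, symptom_score = -2*diet_score + 50. Solving for 44 gives diet_score = 3, within [-1, 12].
Intervening on dose: symptom_score = -4*dose + 82. Reaching 44 requires dose = 19/2, not an integer.

set diet_score = 3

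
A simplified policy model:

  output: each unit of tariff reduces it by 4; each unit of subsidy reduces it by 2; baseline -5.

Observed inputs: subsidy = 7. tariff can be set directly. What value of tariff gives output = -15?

tariff = -1

Substituting into the output equation gives output = -4*tariff - 19.
Solve -4*tariff - 19 = -15: tariff = (-15 + 19) / -4 = -1.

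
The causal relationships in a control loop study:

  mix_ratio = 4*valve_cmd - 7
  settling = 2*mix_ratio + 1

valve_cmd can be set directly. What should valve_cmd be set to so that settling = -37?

valve_cmd = -3

Substituting into the settling equation gives settling = 8*valve_cmd - 13.
Solve 8*valve_cmd - 13 = -37: valve_cmd = (-37 + 13) / 8 = -3.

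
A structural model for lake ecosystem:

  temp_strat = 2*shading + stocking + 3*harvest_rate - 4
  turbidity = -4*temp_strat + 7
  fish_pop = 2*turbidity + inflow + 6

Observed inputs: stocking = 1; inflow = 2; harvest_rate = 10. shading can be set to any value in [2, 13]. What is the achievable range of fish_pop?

-402 to -226

Substituting into the temp_strat equation gives temp_strat = 2*shading + 27.
turbidity becomes -8*shading - 101.
Substituting into the fish_pop equation gives fish_pop = -16*shading - 194.
Linear in shading, so extremes are at the endpoints: shading = 2 gives fish_pop = -226; shading = 13 gives fish_pop = -402.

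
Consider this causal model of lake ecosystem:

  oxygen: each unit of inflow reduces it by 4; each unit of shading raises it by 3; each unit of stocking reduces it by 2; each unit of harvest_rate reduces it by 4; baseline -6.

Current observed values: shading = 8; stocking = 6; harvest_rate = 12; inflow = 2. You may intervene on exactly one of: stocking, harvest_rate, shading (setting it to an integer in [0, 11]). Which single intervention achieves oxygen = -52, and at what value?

Intervening on stocking: with other inputs at their observed values, oxygen = -2*stocking - 38. Solving for -52 gives stocking = 7, within [0, 11].
Intervening on harvest_rate: oxygen = -4*harvest_rate - 2. Reaching -52 requires harvest_rate = 25/2, not an integer.
Intervening on shading: oxygen = 3*shading - 74. Reaching -52 requires shading = 22/3, not an integer.

set stocking = 7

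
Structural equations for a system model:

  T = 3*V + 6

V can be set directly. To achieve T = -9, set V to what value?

Solve 3*V + 6 = -9: V = (-9 - 6) / 3 = -5.

V = -5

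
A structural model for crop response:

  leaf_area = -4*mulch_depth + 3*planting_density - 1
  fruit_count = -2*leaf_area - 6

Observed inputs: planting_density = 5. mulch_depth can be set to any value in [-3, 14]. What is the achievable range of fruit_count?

Substituting into the leaf_area equation gives leaf_area = -4*mulch_depth + 14.
fruit_count becomes 8*mulch_depth - 34.
Linear in mulch_depth, so extremes are at the endpoints: mulch_depth = -3 gives fruit_count = -58; mulch_depth = 14 gives fruit_count = 78.

-58 to 78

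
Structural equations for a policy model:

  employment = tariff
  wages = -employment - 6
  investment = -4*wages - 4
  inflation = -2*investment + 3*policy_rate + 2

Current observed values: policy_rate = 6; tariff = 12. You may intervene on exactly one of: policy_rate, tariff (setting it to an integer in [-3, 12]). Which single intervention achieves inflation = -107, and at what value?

Intervening on policy_rate: with other inputs at their observed values, inflation = 3*policy_rate - 134. Solving for -107 gives policy_rate = 9, within [-3, 12].
Intervening on tariff: inflation = -8*tariff - 20. Reaching -107 requires tariff = 87/8, not an integer.

set policy_rate = 9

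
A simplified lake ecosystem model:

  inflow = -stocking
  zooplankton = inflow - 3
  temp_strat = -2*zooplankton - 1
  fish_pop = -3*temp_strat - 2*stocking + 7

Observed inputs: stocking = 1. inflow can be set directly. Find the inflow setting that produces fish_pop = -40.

inflow = -5

Intervening on inflow fixes its value directly, overriding its dependence on stocking.
Substituting into the temp_strat equation gives temp_strat = -2*inflow + 5.
This gives fish_pop = 6*inflow - 10.
Solve 6*inflow - 10 = -40: inflow = (-40 + 10) / 6 = -5.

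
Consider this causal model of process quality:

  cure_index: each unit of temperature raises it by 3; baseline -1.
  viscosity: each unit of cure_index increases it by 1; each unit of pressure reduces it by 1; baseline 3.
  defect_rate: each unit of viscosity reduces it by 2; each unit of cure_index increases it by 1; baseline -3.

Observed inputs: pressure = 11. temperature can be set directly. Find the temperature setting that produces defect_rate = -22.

Substituting into the viscosity equation gives viscosity = 3*temperature - 9.
defect_rate becomes -3*temperature + 14.
Solve -3*temperature + 14 = -22: temperature = (-22 - 14) / -3 = 12.

temperature = 12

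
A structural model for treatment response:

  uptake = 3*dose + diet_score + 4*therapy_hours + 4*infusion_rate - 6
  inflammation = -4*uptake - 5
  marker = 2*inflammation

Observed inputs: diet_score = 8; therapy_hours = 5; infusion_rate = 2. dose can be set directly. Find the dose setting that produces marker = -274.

Substituting into the uptake equation gives uptake = 3*dose + 30.
inflammation becomes -12*dose - 125.
This gives marker = -24*dose - 250.
Solve -24*dose - 250 = -274: dose = (-274 + 250) / -24 = 1.

dose = 1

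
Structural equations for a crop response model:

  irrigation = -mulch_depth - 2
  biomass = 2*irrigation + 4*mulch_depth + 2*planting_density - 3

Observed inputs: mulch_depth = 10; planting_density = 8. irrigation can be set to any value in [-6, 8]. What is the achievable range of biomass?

41 to 69

Intervening on irrigation fixes its value directly, overriding its dependence on mulch_depth.
Substituting into the biomass equation gives biomass = 2*irrigation + 53.
Linear in irrigation, so extremes are at the endpoints: irrigation = -6 gives biomass = 41; irrigation = 8 gives biomass = 69.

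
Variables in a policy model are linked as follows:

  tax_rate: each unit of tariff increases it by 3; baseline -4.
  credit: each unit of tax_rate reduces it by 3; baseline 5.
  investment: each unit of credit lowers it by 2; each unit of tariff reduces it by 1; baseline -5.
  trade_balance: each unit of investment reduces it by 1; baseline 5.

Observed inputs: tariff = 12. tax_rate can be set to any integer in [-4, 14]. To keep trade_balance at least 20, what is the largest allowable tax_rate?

tax_rate = 2

Intervening on tax_rate fixes its value directly, overriding its dependence on tariff.
Substituting into the investment equation gives investment = 6*tax_rate - 27.
Substituting into the trade_balance equation gives trade_balance = -6*tax_rate + 32.
Require -6*tax_rate + 32 ≥ 20, so tax_rate ≤ 2.
The largest integer in [-4, 14] satisfying this is 2.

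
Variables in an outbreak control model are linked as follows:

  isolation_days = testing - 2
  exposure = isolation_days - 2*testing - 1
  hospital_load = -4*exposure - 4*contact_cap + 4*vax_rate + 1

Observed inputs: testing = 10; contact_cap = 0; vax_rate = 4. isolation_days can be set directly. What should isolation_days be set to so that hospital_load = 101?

Intervening on isolation_days fixes its value directly, overriding its dependence on testing.
Substituting into the exposure equation gives exposure = isolation_days - 21.
This gives hospital_load = -4*isolation_days + 101.
Solve -4*isolation_days + 101 = 101: isolation_days = (101 - 101) / -4 = 0.

isolation_days = 0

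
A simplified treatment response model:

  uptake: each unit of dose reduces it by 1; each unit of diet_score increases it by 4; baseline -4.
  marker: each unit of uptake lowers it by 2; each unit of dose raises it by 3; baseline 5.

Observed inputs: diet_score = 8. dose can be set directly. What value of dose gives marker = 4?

Substituting into the uptake equation gives uptake = -dose + 28.
So marker = 5*dose - 51.
Solve 5*dose - 51 = 4: dose = (4 + 51) / 5 = 11.

dose = 11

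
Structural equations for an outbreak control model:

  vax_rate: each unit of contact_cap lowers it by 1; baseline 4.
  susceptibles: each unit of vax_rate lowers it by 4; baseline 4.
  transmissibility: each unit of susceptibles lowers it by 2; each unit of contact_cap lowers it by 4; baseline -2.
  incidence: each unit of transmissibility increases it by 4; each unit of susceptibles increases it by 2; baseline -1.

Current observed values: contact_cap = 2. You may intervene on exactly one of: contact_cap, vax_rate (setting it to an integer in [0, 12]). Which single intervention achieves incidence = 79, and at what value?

set vax_rate = 6

Intervening on contact_cap: incidence = -40*contact_cap + 63. Reaching 79 requires contact_cap = -2/5, not an integer.
Intervening on vax_rate: with other inputs at their observed values, incidence = 24*vax_rate - 65. Solving for 79 gives vax_rate = 6, within [0, 12].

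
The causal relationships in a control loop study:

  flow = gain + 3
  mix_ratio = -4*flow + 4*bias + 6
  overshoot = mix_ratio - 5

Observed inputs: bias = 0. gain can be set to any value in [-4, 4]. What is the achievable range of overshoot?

-27 to 5

Substituting into the mix_ratio equation gives mix_ratio = -4*gain - 6.
This gives overshoot = -4*gain - 11.
Linear in gain, so extremes are at the endpoints: gain = -4 gives overshoot = 5; gain = 4 gives overshoot = -27.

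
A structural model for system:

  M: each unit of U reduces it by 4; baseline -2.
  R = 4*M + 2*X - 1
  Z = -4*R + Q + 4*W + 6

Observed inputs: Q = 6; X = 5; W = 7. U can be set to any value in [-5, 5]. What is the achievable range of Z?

-284 to 356

Substituting into the R equation gives R = -16*U + 1.
Substituting into the Z equation gives Z = 64*U + 36.
Linear in U, so extremes are at the endpoints: U = -5 gives Z = -284; U = 5 gives Z = 356.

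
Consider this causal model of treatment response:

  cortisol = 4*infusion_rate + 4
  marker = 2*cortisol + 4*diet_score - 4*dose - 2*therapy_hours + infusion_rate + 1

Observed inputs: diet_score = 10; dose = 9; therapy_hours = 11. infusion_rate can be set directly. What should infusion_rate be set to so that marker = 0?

infusion_rate = 1

Substituting into the marker equation gives marker = 9*infusion_rate - 9.
Solve 9*infusion_rate - 9 = 0: infusion_rate = (0 + 9) / 9 = 1.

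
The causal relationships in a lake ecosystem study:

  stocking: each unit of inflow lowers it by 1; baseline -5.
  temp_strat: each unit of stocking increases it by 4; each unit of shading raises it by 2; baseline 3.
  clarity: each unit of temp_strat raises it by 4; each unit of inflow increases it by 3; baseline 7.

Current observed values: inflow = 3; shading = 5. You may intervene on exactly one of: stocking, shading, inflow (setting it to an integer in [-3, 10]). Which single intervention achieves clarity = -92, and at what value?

set shading = 1

Intervening on stocking: clarity = 16*stocking + 68. Reaching -92 requires stocking = -10, outside [-3, 10].
Intervening on shading: with other inputs at their observed values, clarity = 8*shading - 100. Solving for -92 gives shading = 1, within [-3, 10].
Intervening on inflow: clarity = -13*inflow - 21. Reaching -92 requires inflow = 71/13, not an integer.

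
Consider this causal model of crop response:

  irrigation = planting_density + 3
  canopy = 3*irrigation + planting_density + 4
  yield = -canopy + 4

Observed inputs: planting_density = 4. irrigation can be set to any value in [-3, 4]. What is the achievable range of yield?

-16 to 5

Intervening on irrigation fixes its value directly, overriding its dependence on planting_density.
Substituting into the canopy equation gives canopy = 3*irrigation + 8.
Substituting into the yield equation gives yield = -3*irrigation - 4.
Linear in irrigation, so extremes are at the endpoints: irrigation = -3 gives yield = 5; irrigation = 4 gives yield = -16.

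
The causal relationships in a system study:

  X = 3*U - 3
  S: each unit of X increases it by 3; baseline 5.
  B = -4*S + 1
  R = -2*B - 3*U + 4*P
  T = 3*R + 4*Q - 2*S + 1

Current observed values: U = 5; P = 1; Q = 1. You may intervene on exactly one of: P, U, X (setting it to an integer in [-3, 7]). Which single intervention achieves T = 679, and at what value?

set U = 4

Intervening on P: T = 12*P + 856. Reaching 679 requires P = -59/4, not an integer.
Intervening on U: with other inputs at their observed values, T = 189*U - 77. Solving for 679 gives U = 4, within [-3, 7].
Intervening on X: T = 66*X + 76. Reaching 679 requires X = 201/22, not an integer.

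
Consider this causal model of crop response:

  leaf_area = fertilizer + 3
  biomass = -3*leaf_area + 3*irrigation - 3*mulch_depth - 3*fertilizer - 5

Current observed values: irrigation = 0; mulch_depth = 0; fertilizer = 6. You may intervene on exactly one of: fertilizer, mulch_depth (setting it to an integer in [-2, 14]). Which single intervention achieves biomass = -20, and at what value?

Intervening on fertilizer: with other inputs at their observed values, biomass = -6*fertilizer - 14. Solving for -20 gives fertilizer = 1, within [-2, 14].
Intervening on mulch_depth: biomass = -3*mulch_depth - 50. Reaching -20 requires mulch_depth = -10, outside [-2, 14].

set fertilizer = 1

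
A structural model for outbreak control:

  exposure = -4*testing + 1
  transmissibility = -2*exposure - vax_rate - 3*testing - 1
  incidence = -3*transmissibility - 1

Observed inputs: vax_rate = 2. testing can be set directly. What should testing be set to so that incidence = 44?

testing = -2

Substituting into the transmissibility equation gives transmissibility = 5*testing - 5.
incidence becomes -15*testing + 14.
Solve -15*testing + 14 = 44: testing = (44 - 14) / -15 = -2.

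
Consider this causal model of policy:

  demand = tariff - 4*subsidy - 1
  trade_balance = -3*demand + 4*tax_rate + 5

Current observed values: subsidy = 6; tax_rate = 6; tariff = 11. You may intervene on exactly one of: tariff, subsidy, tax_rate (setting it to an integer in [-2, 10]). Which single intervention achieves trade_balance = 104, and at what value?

Intervening on tariff: with other inputs at their observed values, trade_balance = -3*tariff + 104. Solving for 104 gives tariff = 0, within [-2, 10].
Intervening on subsidy: trade_balance = 12*subsidy - 1. Reaching 104 requires subsidy = 35/4, not an integer.
Intervening on tax_rate: trade_balance = 4*tax_rate + 47. Reaching 104 requires tax_rate = 57/4, not an integer.

set tariff = 0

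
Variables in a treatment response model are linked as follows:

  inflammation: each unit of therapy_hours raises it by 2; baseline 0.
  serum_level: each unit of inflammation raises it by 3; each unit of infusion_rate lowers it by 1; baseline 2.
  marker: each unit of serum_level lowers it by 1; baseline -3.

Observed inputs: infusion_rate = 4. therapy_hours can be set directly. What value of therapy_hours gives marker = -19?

therapy_hours = 3

Substituting into the serum_level equation gives serum_level = 6*therapy_hours - 2.
Substituting into the marker equation gives marker = -6*therapy_hours - 1.
Solve -6*therapy_hours - 1 = -19: therapy_hours = (-19 + 1) / -6 = 3.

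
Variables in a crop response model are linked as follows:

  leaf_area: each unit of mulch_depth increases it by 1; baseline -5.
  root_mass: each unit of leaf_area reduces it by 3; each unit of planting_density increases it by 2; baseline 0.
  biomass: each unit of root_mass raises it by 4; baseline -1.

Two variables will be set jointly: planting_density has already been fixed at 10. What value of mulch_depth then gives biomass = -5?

mulch_depth = 12

With planting_density held at 10:
Substituting into the root_mass equation gives root_mass = -3*mulch_depth + 35.
Substituting into the biomass equation gives biomass = -12*mulch_depth + 139.
Solve -12*mulch_depth + 139 = -5: mulch_depth = (-5 - 139) / -12 = 12.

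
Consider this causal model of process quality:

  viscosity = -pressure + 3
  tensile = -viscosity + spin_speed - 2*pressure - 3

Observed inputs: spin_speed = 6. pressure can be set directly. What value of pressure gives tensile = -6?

pressure = 6

Substituting into the tensile equation gives tensile = -pressure.
Solve -pressure = -6: pressure = -6 / -1 = 6.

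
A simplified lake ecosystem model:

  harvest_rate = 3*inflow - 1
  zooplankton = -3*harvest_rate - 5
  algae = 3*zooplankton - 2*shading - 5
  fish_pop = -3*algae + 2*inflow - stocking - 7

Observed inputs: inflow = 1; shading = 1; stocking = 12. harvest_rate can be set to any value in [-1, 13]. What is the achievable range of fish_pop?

Intervening on harvest_rate fixes its value directly, overriding its dependence on inflow.
Substituting into the algae equation gives algae = -9*harvest_rate - 22.
fish_pop becomes 27*harvest_rate + 49.
Linear in harvest_rate, so extremes are at the endpoints: harvest_rate = -1 gives fish_pop = 22; harvest_rate = 13 gives fish_pop = 400.

22 to 400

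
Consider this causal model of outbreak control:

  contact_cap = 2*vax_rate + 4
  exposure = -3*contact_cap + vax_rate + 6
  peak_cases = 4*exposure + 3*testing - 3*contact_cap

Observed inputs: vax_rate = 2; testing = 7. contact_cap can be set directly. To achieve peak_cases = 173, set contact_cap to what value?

contact_cap = -8

Intervening on contact_cap fixes its value directly, overriding its dependence on vax_rate.
Substituting into the exposure equation gives exposure = -3*contact_cap + 8.
This gives peak_cases = -15*contact_cap + 53.
Solve -15*contact_cap + 53 = 173: contact_cap = (173 - 53) / -15 = -8.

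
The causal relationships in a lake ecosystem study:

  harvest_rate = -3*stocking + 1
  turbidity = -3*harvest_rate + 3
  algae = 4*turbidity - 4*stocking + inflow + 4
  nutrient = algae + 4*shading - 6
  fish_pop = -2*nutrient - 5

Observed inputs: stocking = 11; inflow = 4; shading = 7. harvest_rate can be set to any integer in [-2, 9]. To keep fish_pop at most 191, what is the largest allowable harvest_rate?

harvest_rate = 8

Intervening on harvest_rate fixes its value directly, overriding its dependence on stocking.
Substituting into the algae equation gives algae = -12*harvest_rate - 24.
So nutrient = -12*harvest_rate - 2.
fish_pop becomes 24*harvest_rate - 1.
Require 24*harvest_rate - 1 ≤ 191, so harvest_rate ≤ 8.
The largest integer in [-2, 9] satisfying this is 8.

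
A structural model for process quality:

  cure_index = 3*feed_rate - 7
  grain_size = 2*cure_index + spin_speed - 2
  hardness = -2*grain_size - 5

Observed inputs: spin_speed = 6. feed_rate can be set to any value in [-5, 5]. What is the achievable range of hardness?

Substituting into the grain_size equation gives grain_size = 6*feed_rate - 10.
hardness becomes -12*feed_rate + 15.
Linear in feed_rate, so extremes are at the endpoints: feed_rate = -5 gives hardness = 75; feed_rate = 5 gives hardness = -45.

-45 to 75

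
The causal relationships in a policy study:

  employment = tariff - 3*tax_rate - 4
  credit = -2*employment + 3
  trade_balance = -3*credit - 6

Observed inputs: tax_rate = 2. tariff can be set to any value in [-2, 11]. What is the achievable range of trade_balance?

Substituting into the employment equation gives employment = tariff - 10.
Substituting into the credit equation gives credit = -2*tariff + 23.
So trade_balance = 6*tariff - 75.
Linear in tariff, so extremes are at the endpoints: tariff = -2 gives trade_balance = -87; tariff = 11 gives trade_balance = -9.

-87 to -9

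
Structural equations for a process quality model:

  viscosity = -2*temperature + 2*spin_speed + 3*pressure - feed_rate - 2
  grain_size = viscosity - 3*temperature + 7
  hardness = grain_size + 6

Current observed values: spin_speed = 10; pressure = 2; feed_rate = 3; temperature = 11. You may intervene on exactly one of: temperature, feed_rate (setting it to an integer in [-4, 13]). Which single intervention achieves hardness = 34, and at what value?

set temperature = 0

Intervening on temperature: with other inputs at their observed values, hardness = -5*temperature + 34. Solving for 34 gives temperature = 0, within [-4, 13].
Intervening on feed_rate: hardness = -feed_rate - 18. Reaching 34 requires feed_rate = -52, outside [-4, 13].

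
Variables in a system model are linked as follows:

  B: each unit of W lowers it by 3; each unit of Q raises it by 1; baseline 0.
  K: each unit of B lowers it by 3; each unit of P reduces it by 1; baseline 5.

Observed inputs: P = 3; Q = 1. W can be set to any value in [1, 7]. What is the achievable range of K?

8 to 62

Substituting into the B equation gives B = -3*W + 1.
So K = 9*W - 1.
Linear in W, so extremes are at the endpoints: W = 1 gives K = 8; W = 7 gives K = 62.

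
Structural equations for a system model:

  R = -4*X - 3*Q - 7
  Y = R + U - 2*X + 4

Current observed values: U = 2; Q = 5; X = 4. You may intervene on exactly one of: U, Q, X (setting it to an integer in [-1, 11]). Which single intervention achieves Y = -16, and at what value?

Intervening on U: Y = U - 42. Reaching -16 requires U = 26, outside [-1, 11].
Intervening on Q: Y = -3*Q - 25. Reaching -16 requires Q = -3, outside [-1, 11].
Intervening on X: with other inputs at their observed values, Y = -6*X - 16. Solving for -16 gives X = 0, within [-1, 11].

set X = 0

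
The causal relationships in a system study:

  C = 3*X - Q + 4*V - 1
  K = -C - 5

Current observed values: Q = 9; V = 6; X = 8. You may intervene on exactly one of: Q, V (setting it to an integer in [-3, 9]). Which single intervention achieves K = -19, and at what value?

set V = 0

Intervening on Q: K = Q - 52. Reaching -19 requires Q = 33, outside [-3, 9].
Intervening on V: with other inputs at their observed values, K = -4*V - 19. Solving for -19 gives V = 0, within [-3, 9].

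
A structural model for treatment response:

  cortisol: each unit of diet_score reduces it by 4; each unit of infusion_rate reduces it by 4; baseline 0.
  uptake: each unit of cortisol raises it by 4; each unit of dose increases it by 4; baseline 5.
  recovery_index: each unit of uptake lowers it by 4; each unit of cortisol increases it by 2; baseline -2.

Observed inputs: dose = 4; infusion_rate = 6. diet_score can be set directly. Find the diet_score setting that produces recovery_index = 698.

diet_score = 8

Substituting into the cortisol equation gives cortisol = -4*diet_score - 24.
Substituting into the uptake equation gives uptake = -16*diet_score - 75.
Substituting into the recovery_index equation gives recovery_index = 56*diet_score + 250.
Solve 56*diet_score + 250 = 698: diet_score = (698 - 250) / 56 = 8.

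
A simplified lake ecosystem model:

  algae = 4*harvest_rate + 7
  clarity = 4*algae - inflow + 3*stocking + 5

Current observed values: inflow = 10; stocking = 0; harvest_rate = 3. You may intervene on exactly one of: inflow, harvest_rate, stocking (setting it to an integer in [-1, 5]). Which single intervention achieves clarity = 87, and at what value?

Intervening on inflow: clarity = -inflow + 81. Reaching 87 requires inflow = -6, outside [-1, 5].
Intervening on harvest_rate: with other inputs at their observed values, clarity = 16*harvest_rate + 23. Solving for 87 gives harvest_rate = 4, within [-1, 5].
Intervening on stocking: clarity = 3*stocking + 71. Reaching 87 requires stocking = 16/3, not an integer.

set harvest_rate = 4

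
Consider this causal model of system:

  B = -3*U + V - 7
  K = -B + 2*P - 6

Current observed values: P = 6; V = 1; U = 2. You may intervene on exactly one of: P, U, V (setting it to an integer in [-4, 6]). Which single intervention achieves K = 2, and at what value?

Intervening on P: with other inputs at their observed values, K = 2*P + 6. Solving for 2 gives P = -2, within [-4, 6].
Intervening on U: K = 3*U + 12. Reaching 2 requires U = -10/3, not an integer.
Intervening on V: K = -V + 19. Reaching 2 requires V = 17, outside [-4, 6].

set P = -2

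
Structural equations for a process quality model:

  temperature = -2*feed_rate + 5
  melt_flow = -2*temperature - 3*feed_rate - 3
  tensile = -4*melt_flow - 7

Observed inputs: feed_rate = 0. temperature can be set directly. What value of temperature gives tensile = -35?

Intervening on temperature fixes its value directly, overriding its dependence on feed_rate.
Substituting into the melt_flow equation gives melt_flow = -2*temperature - 3.
tensile becomes 8*temperature + 5.
Solve 8*temperature + 5 = -35: temperature = (-35 - 5) / 8 = -5.

temperature = -5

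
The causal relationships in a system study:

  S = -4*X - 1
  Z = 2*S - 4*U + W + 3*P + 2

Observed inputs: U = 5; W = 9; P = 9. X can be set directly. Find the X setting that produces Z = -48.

X = 8

Substituting into the Z equation gives Z = -8*X + 16.
Solve -8*X + 16 = -48: X = (-48 - 16) / -8 = 8.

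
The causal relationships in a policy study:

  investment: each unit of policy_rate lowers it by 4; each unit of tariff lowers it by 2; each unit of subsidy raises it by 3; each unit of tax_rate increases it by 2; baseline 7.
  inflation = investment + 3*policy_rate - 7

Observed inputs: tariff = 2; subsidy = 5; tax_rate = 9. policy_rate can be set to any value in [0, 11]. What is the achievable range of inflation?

18 to 29

Substituting into the investment equation gives investment = -4*policy_rate + 36.
Substituting into the inflation equation gives inflation = -policy_rate + 29.
Linear in policy_rate, so extremes are at the endpoints: policy_rate = 0 gives inflation = 29; policy_rate = 11 gives inflation = 18.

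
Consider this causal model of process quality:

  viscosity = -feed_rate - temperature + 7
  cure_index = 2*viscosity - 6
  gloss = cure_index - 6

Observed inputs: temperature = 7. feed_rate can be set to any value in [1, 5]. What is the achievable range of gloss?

-22 to -14

Substituting into the viscosity equation gives viscosity = -feed_rate.
So cure_index = -2*feed_rate - 6.
Substituting into the gloss equation gives gloss = -2*feed_rate - 12.
Linear in feed_rate, so extremes are at the endpoints: feed_rate = 1 gives gloss = -14; feed_rate = 5 gives gloss = -22.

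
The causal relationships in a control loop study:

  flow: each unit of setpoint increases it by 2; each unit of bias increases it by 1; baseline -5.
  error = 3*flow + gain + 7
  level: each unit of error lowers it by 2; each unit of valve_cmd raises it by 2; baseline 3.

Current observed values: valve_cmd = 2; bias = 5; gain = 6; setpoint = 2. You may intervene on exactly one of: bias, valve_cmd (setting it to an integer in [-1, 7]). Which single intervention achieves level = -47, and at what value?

set valve_cmd = 0

Intervening on bias: level = -6*bias - 13. Reaching -47 requires bias = 17/3, not an integer.
Intervening on valve_cmd: with other inputs at their observed values, level = 2*valve_cmd - 47. Solving for -47 gives valve_cmd = 0, within [-1, 7].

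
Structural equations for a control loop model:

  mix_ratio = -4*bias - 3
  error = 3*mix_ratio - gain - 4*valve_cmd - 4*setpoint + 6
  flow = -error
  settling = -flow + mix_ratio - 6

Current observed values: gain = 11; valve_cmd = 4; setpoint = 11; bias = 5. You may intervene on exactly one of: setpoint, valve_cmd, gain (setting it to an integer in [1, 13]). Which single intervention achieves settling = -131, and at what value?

set setpoint = 3

Intervening on setpoint: with other inputs at their observed values, settling = -4*setpoint - 119. Solving for -131 gives setpoint = 3, within [1, 13].
Intervening on valve_cmd: settling = -4*valve_cmd - 147. Reaching -131 requires valve_cmd = -4, outside [1, 13].
Intervening on gain: settling = -gain - 152. Reaching -131 requires gain = -21, outside [1, 13].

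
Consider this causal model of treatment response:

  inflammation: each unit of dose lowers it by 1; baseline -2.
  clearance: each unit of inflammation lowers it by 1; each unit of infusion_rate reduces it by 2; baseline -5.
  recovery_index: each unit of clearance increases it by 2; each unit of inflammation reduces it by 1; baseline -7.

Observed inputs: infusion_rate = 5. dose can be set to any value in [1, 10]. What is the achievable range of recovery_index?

-28 to -1

Substituting into the clearance equation gives clearance = dose - 13.
This gives recovery_index = 3*dose - 31.
Linear in dose, so extremes are at the endpoints: dose = 1 gives recovery_index = -28; dose = 10 gives recovery_index = -1.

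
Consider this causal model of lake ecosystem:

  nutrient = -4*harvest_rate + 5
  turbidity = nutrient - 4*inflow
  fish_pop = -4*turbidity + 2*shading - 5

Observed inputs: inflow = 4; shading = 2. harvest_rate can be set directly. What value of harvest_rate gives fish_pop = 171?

Substituting into the turbidity equation gives turbidity = -4*harvest_rate - 11.
Substituting into the fish_pop equation gives fish_pop = 16*harvest_rate + 43.
Solve 16*harvest_rate + 43 = 171: harvest_rate = (171 - 43) / 16 = 8.

harvest_rate = 8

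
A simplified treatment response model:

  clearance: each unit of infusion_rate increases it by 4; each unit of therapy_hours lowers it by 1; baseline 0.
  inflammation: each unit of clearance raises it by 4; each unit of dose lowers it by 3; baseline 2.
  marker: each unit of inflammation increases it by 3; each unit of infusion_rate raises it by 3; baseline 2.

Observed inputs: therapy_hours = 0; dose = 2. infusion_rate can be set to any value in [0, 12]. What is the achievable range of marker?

Substituting into the clearance equation gives clearance = 4*infusion_rate.
So inflammation = 16*infusion_rate - 4.
marker becomes 51*infusion_rate - 10.
Linear in infusion_rate, so extremes are at the endpoints: infusion_rate = 0 gives marker = -10; infusion_rate = 12 gives marker = 602.

-10 to 602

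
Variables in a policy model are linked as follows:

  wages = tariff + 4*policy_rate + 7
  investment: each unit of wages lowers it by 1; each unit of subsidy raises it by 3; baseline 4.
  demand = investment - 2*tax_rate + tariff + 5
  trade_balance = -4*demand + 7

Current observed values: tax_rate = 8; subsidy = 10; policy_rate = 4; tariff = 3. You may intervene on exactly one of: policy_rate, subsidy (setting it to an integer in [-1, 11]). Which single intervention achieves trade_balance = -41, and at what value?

set policy_rate = 1

Intervening on policy_rate: with other inputs at their observed values, trade_balance = 16*policy_rate - 57. Solving for -41 gives policy_rate = 1, within [-1, 11].
Intervening on subsidy: trade_balance = -12*subsidy + 127. Reaching -41 requires subsidy = 14, outside [-1, 11].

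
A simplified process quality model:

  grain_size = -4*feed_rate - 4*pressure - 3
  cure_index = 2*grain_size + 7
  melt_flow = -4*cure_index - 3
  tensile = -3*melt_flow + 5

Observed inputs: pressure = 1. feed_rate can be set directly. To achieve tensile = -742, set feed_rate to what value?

feed_rate = 7

Substituting into the grain_size equation gives grain_size = -4*feed_rate - 7.
cure_index becomes -8*feed_rate - 7.
Substituting into the melt_flow equation gives melt_flow = 32*feed_rate + 25.
Substituting into the tensile equation gives tensile = -96*feed_rate - 70.
Solve -96*feed_rate - 70 = -742: feed_rate = (-742 + 70) / -96 = 7.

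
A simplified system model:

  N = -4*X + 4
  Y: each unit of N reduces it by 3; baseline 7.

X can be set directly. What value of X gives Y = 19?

X = 2

Substituting into the Y equation gives Y = 12*X - 5.
Solve 12*X - 5 = 19: X = (19 + 5) / 12 = 2.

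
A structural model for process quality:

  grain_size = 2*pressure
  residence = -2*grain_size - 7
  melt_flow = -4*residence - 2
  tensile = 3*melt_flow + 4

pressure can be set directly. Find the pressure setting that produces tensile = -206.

Substituting into the residence equation gives residence = -4*pressure - 7.
Substituting into the melt_flow equation gives melt_flow = 16*pressure + 26.
So tensile = 48*pressure + 82.
Solve 48*pressure + 82 = -206: pressure = (-206 - 82) / 48 = -6.

pressure = -6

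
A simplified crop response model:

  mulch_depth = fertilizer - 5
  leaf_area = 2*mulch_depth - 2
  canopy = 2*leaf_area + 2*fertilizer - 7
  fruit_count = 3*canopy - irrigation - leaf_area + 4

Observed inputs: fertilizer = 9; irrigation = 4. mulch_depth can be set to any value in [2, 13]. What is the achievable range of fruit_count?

43 to 153

Intervening on mulch_depth fixes its value directly, overriding its dependence on fertilizer.
Substituting into the canopy equation gives canopy = 4*mulch_depth + 7.
So fruit_count = 10*mulch_depth + 23.
Linear in mulch_depth, so extremes are at the endpoints: mulch_depth = 2 gives fruit_count = 43; mulch_depth = 13 gives fruit_count = 153.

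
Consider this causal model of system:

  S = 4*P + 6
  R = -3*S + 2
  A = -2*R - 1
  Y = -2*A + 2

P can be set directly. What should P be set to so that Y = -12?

Substituting into the R equation gives R = -12*P - 16.
Substituting into the A equation gives A = 24*P + 31.
This gives Y = -48*P - 60.
Solve -48*P - 60 = -12: P = (-12 + 60) / -48 = -1.

P = -1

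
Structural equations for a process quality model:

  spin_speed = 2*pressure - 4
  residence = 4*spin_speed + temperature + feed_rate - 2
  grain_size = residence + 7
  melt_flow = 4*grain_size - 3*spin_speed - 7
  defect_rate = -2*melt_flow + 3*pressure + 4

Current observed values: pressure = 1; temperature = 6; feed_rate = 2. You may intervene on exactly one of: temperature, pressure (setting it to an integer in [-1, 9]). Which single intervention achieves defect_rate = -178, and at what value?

set pressure = 4

Intervening on temperature: defect_rate = -8*temperature + 17. Reaching -178 requires temperature = 195/8, not an integer.
Intervening on pressure: with other inputs at their observed values, defect_rate = -49*pressure + 18. Solving for -178 gives pressure = 4, within [-1, 9].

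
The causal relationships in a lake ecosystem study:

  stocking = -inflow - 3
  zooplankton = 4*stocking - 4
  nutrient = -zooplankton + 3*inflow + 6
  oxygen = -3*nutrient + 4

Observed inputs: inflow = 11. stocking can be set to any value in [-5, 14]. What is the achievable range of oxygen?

-185 to 43

Intervening on stocking fixes its value directly, overriding its dependence on inflow.
Substituting into the nutrient equation gives nutrient = -4*stocking + 43.
oxygen becomes 12*stocking - 125.
Linear in stocking, so extremes are at the endpoints: stocking = -5 gives oxygen = -185; stocking = 14 gives oxygen = 43.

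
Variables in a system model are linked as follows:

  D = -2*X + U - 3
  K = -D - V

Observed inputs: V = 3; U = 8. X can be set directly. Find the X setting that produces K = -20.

X = -6

Substituting into the D equation gives D = -2*X + 5.
Substituting into the K equation gives K = 2*X - 8.
Solve 2*X - 8 = -20: X = (-20 + 8) / 2 = -6.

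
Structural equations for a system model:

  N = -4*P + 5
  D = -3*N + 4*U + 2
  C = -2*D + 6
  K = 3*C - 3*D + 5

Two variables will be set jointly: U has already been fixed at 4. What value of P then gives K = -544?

With U held at 4:
Substituting into the D equation gives D = 12*P + 3.
C becomes -24*P.
Substituting into the K equation gives K = -108*P - 4.
Solve -108*P - 4 = -544: P = (-544 + 4) / -108 = 5.

P = 5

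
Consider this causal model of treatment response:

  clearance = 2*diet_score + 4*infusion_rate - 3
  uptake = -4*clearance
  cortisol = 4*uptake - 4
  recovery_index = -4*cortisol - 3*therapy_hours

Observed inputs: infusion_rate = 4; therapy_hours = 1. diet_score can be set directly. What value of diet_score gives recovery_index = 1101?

Substituting into the clearance equation gives clearance = 2*diet_score + 13.
uptake becomes -8*diet_score - 52.
cortisol becomes -32*diet_score - 212.
recovery_index becomes 128*diet_score + 845.
Solve 128*diet_score + 845 = 1101: diet_score = (1101 - 845) / 128 = 2.

diet_score = 2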